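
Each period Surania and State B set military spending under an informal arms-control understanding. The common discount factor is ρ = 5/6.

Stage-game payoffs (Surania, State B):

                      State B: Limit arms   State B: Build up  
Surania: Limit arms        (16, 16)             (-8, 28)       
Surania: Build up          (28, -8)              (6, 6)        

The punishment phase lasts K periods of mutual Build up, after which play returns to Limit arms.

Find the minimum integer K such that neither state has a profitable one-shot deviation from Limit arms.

No profitable deviation requires (16−6)(ρ+…+ρ^K) ≥ 28−16, i.e. ρ+…+ρ^K ≥ 6/5 ≈ 1.2000.
With ρ = 5/6, the partial sums are K=1: 0.8333, K=2: 1.5278.
K = 2 is the first length at which the sum reaches 1.2000.

2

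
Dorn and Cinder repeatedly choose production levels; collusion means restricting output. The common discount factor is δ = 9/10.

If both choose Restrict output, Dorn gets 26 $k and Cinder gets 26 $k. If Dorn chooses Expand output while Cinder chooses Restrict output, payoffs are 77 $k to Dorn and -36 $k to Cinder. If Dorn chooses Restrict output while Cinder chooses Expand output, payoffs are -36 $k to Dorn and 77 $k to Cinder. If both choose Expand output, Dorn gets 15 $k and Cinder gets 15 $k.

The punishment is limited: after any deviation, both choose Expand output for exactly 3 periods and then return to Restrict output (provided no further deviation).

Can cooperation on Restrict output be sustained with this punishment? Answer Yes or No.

Comparing payoff streams over the 4 periods until play realigns: cooperate → 26(1+δ+…+δ^3); deviate → 77 + 15(δ+…+δ^3).
Cooperation is sustained iff (26−15)(δ+…+δ^3) ≥ 77−26.
δ+…+δ^3 = 9/10·(1−(9/10)^3)/(1−9/10) = 2.4390, and (77−26)/(26−15) = 4.6364.
2.4390 < 4.6364, so cooperation is not sustainable.

No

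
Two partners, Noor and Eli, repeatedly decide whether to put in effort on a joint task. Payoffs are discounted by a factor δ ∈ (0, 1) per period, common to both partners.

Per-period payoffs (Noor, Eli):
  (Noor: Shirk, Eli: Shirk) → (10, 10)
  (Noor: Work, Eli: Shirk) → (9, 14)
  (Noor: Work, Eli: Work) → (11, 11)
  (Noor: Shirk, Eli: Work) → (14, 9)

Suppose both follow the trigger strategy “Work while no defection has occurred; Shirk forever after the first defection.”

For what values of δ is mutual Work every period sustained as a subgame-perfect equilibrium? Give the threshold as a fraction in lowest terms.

3/4

Cooperation forever yields 11 each period: 11/(1−δ).
Deviating yields 14 once, then 10 forever: 14 + 10δ/(1−δ).
No profitable deviation requires 11/(1−δ) ≥ 14 + 10δ/(1−δ).
Multiplying by (1−δ): 11 ≥ 14(1−δ) + 10δ = 14 − 4δ.
So 4δ ≥ 3, i.e. δ ≥ 3/4.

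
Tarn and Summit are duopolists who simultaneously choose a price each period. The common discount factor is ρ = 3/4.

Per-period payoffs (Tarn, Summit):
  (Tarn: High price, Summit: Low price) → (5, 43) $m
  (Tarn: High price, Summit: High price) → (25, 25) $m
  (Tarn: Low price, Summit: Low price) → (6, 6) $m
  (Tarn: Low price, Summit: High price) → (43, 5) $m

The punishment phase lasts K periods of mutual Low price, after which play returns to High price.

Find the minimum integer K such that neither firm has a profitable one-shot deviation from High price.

2

IC: ρ(1−ρ^K)/(1−ρ) ≥ (43−25)/(25−6) = 18/19.
With ρ = 3/4: need 1 − ρ^K ≥ 18/19·(1−3/4)/(3/4), i.e. ρ^K ≤ 0.6842.
Since (3/4)^1 = 0.7500 and (3/4)^2 = 0.5625, the smallest such K is 2.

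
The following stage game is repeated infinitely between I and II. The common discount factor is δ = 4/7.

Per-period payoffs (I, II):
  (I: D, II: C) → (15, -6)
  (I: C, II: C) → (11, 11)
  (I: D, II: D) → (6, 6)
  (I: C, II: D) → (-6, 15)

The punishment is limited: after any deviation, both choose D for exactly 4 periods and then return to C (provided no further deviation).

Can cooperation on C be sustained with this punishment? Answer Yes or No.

IC: δ+…+δ^4 ≥ (15−11)/(11−6) = 4/5.
At δ = 4/7: partial sum = 1.1912 ≥ 0.8000. Cooperation sustainable.

Yes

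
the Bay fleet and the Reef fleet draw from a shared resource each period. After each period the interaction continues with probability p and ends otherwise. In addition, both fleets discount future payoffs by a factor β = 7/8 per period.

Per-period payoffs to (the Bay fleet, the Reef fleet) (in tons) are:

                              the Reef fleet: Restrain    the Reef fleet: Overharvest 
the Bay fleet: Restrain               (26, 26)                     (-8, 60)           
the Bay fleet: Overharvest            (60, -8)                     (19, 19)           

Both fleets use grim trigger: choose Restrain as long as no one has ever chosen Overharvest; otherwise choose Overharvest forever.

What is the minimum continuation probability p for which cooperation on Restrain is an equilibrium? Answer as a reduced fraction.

272/287

Expected continuation weight on next period's payoff is β·p = 7/8·p, which plays the role of the discount factor.
Cooperation requires 7/8·p ≥ (60−26)/(60−19) = 34/41, hence p ≥ 272/287.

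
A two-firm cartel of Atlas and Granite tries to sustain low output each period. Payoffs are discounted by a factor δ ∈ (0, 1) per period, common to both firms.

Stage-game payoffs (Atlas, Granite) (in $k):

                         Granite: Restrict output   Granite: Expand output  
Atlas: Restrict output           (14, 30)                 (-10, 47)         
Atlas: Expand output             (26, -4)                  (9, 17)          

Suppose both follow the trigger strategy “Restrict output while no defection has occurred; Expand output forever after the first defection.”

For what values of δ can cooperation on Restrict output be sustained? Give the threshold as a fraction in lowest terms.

12/17

Atlas's threshold: (26−14)/(26−9) = 12/17.
Granite's threshold: (47−30)/(47−17) = 17/30.
12/17 > 17/30, so Atlas binds and δ* = 12/17.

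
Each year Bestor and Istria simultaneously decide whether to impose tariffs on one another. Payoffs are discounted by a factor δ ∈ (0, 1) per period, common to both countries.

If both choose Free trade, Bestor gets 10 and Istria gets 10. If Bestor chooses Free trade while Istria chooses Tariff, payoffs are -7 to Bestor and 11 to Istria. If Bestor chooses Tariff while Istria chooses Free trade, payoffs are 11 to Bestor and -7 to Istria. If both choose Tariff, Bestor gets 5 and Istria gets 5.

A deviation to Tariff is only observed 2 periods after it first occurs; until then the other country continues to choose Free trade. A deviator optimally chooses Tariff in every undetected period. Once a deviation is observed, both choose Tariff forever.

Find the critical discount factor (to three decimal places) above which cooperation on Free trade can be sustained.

0.408

Deviating for the 2 undetected periods gains 11−10 = 1 per period over cooperation, then loses 10−5 = 5 per period forever once punishment starts.
Gain: 1(1 + δ + … + δ^1); loss: 5·δ^2/(1−δ).
No profitable deviation ⇔ 1(1−δ^2) ≤ 5·δ^2, i.e. δ^2 ≥ 1/(1+5) = 1/6.
Hence δ ≥ (1/6)^(1/2) ≈ 0.408.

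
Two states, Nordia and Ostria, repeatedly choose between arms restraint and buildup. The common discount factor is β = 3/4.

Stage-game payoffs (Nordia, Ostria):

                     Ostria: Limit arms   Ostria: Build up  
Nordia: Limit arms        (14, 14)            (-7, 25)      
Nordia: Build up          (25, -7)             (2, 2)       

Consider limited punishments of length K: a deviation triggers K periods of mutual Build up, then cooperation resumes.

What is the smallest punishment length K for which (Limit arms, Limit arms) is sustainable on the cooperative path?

IC: β(1−β^K)/(1−β) ≥ (25−14)/(14−2) = 11/12.
With β = 3/4: need 1 − β^K ≥ 11/12·(1−3/4)/(3/4), i.e. β^K ≤ 0.6944.
Since (3/4)^1 = 0.7500 and (3/4)^2 = 0.5625, the smallest such K is 2.

2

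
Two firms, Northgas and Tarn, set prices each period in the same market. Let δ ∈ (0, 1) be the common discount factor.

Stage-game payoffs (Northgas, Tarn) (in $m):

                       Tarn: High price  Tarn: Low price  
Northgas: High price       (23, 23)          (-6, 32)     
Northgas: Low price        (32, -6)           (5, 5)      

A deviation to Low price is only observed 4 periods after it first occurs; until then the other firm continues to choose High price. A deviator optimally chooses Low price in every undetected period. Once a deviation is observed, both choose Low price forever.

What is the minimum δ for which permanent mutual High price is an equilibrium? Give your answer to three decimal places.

0.760

The best deviation is to choose Low price for all 4 undetected periods, earning 32 each, then 5 forever once detected.
Deviation value: 32(1−δ^4)/(1−δ) + 5δ^4/(1−δ); cooperation value: 23/(1−δ).
IC: 23 ≥ 32(1−δ^4) + 5δ^4 = 32 − 27δ^4.
So δ^4 ≥ 9/27 = 1/3, giving δ ≥ (1/3)^(1/4) ≈ 0.760.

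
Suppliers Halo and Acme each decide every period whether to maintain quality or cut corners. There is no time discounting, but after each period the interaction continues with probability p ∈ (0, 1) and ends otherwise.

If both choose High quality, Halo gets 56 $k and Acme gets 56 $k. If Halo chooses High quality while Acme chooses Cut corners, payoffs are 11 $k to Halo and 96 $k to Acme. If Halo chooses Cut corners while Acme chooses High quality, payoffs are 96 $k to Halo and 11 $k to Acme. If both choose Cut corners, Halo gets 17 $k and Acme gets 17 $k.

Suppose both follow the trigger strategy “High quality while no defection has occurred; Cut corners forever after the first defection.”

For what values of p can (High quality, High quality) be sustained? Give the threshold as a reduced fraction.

Expected cooperation value is 56 + p·56 + p²·56 + … = 56/(1−p); deviation gives 96 + p·17/(1−p).
56 ≥ 96(1−p) + 17p ⇒ 79p ≥ 40 ⇒ p ≥ 40/79.

40/79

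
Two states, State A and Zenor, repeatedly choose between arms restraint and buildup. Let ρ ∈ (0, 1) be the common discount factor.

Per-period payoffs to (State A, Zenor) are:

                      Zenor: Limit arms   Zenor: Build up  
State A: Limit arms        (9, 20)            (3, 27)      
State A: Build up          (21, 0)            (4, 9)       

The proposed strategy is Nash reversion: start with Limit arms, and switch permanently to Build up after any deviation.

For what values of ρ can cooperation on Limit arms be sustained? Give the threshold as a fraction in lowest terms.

12/17

For State A: deviation gain 21−9 = 12, per-period punishment loss 9−4 = 5. IC gives ρ ≥ 12/17.
For Zenor: gain 7, loss 11 per period, so ρ ≥ 7/18.
The tighter constraint is State A's, so cooperation needs ρ ≥ 12/17.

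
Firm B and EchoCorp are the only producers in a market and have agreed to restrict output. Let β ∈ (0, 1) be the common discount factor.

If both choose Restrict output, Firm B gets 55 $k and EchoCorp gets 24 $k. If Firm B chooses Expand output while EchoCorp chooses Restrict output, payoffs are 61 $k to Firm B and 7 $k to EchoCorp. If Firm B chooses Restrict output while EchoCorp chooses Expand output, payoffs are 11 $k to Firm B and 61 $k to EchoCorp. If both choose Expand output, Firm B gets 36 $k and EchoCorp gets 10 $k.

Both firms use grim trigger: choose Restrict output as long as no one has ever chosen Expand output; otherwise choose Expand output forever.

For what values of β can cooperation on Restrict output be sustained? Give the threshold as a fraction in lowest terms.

37/51

For Firm B: deviation gain 61−55 = 6, per-period punishment loss 55−36 = 19. IC gives β ≥ 6/25.
For EchoCorp: gain 37, loss 14 per period, so β ≥ 37/51.
The tighter constraint is EchoCorp's, so cooperation needs β ≥ 37/51.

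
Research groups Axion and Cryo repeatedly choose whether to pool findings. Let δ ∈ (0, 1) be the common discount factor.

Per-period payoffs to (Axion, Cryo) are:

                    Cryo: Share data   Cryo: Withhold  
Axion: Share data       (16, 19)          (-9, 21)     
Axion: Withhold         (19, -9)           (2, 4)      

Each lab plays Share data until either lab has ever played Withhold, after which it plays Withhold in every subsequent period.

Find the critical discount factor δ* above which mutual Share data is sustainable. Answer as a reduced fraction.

For Axion: deviation gain 19−16 = 3, per-period punishment loss 16−2 = 14. IC gives δ ≥ 3/17.
For Cryo: gain 2, loss 15 per period, so δ ≥ 2/17.
The tighter constraint is Axion's, so cooperation needs δ ≥ 3/17.

3/17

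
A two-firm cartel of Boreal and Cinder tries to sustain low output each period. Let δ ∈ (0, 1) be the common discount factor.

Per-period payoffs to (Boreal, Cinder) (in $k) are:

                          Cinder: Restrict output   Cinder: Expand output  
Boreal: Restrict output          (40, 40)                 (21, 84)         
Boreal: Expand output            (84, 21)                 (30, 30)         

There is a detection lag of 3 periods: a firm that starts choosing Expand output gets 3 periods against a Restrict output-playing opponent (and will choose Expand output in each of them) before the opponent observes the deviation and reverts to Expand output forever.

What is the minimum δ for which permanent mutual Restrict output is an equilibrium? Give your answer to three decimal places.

The best deviation is to choose Expand output for all 3 undetected periods, earning 84 each, then 30 forever once detected.
Deviation value: 84(1−δ^3)/(1−δ) + 30δ^3/(1−δ); cooperation value: 40/(1−δ).
IC: 40 ≥ 84(1−δ^3) + 30δ^3 = 84 − 54δ^3.
So δ^3 ≥ 44/54 = 22/27, giving δ ≥ (22/27)^(1/3) ≈ 0.934.

0.934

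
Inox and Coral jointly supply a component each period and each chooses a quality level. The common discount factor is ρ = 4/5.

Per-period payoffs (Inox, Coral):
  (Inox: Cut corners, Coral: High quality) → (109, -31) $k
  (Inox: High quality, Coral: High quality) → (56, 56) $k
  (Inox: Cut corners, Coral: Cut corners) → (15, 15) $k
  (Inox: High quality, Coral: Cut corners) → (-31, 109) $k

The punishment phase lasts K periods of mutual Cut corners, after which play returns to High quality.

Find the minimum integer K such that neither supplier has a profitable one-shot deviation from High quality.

Need Σ_{k=1}^{K} ρ^k ≥ (109−56)/(56−15) = 1.2927 at ρ = 4/5.
At K = 1 the sum is 0.8000 < 1.2927; at K = 2 it is 1.4400 ≥ 1.2927.
So the minimum punishment length is K = 2.

2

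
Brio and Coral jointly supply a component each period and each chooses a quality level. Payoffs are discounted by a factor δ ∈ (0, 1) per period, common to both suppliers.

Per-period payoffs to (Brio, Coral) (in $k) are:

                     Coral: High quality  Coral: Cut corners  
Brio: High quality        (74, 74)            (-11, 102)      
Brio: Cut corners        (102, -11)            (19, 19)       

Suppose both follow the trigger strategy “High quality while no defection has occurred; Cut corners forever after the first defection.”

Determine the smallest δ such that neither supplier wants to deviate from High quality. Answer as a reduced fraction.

28/83

Cooperation forever yields 74 each period: 74/(1−δ).
Deviating yields 102 once, then 19 forever: 102 + 19δ/(1−δ).
No profitable deviation requires 74/(1−δ) ≥ 102 + 19δ/(1−δ).
Multiplying by (1−δ): 74 ≥ 102(1−δ) + 19δ = 102 − 83δ.
So 83δ ≥ 28, i.e. δ ≥ 28/83.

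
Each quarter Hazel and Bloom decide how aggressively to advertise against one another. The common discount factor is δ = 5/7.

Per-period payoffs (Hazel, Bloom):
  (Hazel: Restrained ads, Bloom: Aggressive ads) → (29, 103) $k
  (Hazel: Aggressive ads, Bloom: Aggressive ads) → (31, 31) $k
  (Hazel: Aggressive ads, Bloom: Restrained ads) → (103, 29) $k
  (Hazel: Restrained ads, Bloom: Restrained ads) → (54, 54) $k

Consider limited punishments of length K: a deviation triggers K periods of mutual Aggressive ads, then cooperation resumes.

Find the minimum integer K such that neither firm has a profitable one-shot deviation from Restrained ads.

6

No profitable deviation requires (54−31)(δ+…+δ^K) ≥ 103−54, i.e. δ+…+δ^K ≥ 49/23 ≈ 2.1304.
With δ = 5/7, the partial sums are K=1: 0.7143, K=2: 1.2245, K=3: 1.5889, K=4: 1.8492, K=5: 2.0352, K=6: 2.1680.
K = 6 is the first length at which the sum reaches 2.1304.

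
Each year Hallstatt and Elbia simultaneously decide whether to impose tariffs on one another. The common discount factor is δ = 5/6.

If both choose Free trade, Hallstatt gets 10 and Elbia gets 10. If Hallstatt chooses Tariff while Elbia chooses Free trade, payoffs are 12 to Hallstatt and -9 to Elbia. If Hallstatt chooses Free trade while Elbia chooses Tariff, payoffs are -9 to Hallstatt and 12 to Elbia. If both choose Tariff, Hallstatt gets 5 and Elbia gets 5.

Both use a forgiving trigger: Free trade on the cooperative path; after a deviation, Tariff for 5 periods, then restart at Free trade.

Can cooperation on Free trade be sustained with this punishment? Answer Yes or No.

Yes

IC: δ+…+δ^5 ≥ (12−10)/(10−5) = 2/5.
At δ = 5/6: partial sum = 2.9906 ≥ 0.4000. Cooperation sustainable.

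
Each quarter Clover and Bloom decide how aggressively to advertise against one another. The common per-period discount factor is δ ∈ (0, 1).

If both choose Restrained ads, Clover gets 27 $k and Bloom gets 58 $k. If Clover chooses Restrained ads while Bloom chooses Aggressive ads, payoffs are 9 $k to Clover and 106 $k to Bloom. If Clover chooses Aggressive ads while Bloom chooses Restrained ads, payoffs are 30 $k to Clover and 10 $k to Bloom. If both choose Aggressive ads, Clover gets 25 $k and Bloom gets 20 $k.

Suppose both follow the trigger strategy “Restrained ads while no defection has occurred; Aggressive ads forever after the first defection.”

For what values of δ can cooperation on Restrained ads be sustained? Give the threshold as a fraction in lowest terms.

3/5

Clover: cooperation gives 27 each period; deviation gives 30 once then 25 forever.
  27/(1−δ) ≥ 30 + 25δ/(1−δ) ⇒ δ ≥ 3/5.
Bloom: cooperation gives 58 each period; deviation gives 106 once then 20 forever.
  δ ≥ 48/86 = 24/43.
Both must hold, so the binding constraint is Clover's: δ ≥ 3/5.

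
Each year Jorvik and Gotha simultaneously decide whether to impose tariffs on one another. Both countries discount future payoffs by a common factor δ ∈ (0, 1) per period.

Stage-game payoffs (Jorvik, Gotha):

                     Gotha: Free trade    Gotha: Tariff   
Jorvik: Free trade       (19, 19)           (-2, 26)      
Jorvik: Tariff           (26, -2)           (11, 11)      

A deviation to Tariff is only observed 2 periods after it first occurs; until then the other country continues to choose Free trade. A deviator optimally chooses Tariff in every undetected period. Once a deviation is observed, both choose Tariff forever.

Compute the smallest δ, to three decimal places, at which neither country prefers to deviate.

0.683

A deviator earns 26 for 2 periods, then 11 forever; cooperating earns 19 forever. Multiplying the IC by (1−δ):
19 ≥ 26(1−δ^2) + 11δ^2, so 15·δ^2 ≥ 7 and δ^2 ≥ 7/15.
δ ≥ (7/15)^(1/2) ≈ 0.683.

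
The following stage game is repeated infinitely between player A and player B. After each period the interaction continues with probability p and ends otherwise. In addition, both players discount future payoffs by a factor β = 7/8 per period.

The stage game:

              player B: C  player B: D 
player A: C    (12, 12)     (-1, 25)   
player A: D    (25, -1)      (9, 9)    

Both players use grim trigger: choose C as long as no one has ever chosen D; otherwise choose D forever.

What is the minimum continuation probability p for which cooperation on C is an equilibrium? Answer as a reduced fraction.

Expected continuation weight on next period's payoff is β·p = 7/8·p, which plays the role of the discount factor.
Cooperation requires 7/8·p ≥ (25−12)/(25−9) = 13/16, hence p ≥ 13/14.

13/14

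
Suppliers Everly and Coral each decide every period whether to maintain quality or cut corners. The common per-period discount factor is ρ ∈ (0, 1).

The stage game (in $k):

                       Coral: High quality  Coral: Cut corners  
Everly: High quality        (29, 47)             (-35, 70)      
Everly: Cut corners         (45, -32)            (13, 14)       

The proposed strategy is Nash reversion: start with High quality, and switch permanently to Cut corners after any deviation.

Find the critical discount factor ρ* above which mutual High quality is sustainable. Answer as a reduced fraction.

1/2

Everly: cooperation gives 29 each period; deviation gives 45 once then 13 forever.
  29/(1−ρ) ≥ 45 + 13ρ/(1−ρ) ⇒ ρ ≥ 16/32 = 1/2.
Coral: cooperation gives 47 each period; deviation gives 70 once then 14 forever.
  ρ ≥ 23/56.
Both must hold, so the binding constraint is Everly's: ρ ≥ 1/2.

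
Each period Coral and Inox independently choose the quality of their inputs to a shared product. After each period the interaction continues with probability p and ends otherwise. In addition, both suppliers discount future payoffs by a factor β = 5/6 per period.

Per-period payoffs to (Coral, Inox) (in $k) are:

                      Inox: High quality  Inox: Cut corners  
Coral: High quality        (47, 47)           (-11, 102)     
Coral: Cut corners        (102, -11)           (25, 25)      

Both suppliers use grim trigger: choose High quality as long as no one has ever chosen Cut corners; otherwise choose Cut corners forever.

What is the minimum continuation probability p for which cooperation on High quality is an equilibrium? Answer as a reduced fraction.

6/7

With continuation probability p and discount β, the effective per-period discount factor is βp.
Grim-trigger IC: βp ≥ (102−47)/(102−25) = 5/7.
So p ≥ (5/7)/(5/6) = 6/7.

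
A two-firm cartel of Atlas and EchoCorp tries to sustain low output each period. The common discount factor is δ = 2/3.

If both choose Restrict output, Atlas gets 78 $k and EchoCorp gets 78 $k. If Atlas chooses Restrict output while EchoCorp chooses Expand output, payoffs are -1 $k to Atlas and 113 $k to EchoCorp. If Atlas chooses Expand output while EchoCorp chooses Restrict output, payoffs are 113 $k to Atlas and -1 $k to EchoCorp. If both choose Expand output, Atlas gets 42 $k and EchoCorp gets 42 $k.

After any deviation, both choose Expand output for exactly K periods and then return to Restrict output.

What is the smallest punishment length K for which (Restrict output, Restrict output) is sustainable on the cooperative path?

Need Σ_{k=1}^{K} δ^k ≥ (113−78)/(78−42) = 0.9722 at δ = 2/3.
At K = 1 the sum is 0.6667 < 0.9722; at K = 2 it is 1.1111 ≥ 0.9722.
So the minimum punishment length is K = 2.

2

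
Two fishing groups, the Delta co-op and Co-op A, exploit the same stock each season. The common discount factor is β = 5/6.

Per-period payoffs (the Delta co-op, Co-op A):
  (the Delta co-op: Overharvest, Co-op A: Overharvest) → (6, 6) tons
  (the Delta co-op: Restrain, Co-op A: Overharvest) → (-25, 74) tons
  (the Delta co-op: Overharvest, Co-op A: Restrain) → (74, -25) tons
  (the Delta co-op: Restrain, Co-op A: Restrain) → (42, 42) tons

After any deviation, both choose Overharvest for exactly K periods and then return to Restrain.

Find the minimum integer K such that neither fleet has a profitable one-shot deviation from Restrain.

2

Need Σ_{k=1}^{K} β^k ≥ (74−42)/(42−6) = 0.8889 at β = 5/6.
At K = 1 the sum is 0.8333 < 0.8889; at K = 2 it is 1.5278 ≥ 0.8889.
So the minimum punishment length is K = 2.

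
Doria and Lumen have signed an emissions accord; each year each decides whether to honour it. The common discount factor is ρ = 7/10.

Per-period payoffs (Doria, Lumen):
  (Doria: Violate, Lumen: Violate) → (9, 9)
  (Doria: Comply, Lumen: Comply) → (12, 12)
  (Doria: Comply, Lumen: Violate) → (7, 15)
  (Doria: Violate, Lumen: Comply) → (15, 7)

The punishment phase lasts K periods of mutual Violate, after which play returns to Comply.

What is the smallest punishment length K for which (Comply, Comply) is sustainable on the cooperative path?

2

IC: ρ(1−ρ^K)/(1−ρ) ≥ (15−12)/(12−9) = 1.
With ρ = 7/10: need 1 − ρ^K ≥ 1·(1−7/10)/(7/10), i.e. ρ^K ≤ 0.5714.
Since (7/10)^1 = 0.7000 and (7/10)^2 = 0.4900, the smallest such K is 2.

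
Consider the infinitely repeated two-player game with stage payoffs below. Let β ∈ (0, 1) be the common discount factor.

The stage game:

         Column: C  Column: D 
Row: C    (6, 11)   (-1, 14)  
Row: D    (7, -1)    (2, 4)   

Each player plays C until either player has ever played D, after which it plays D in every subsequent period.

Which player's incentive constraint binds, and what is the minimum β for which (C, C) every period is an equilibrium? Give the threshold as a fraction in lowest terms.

Column; β ≥ 3/10

For Row: deviation gain 7−6 = 1, per-period punishment loss 6−2 = 4. IC gives β ≥ 1/5.
For Column: gain 3, loss 7 per period, so β ≥ 3/10.
The tighter constraint is Column's, so cooperation needs β ≥ 3/10.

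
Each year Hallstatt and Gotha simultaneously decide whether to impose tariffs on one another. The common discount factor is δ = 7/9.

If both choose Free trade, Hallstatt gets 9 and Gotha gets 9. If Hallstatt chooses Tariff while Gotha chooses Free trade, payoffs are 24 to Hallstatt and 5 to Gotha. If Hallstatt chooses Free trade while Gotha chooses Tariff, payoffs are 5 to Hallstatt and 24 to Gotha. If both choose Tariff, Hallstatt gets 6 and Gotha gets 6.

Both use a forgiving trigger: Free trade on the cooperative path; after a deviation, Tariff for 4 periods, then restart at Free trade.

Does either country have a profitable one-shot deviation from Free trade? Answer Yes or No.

Yes

Comparing payoff streams over the 5 periods until play realigns: cooperate → 9(1+δ+…+δ^4); deviate → 24 + 6(δ+…+δ^4).
Cooperation is sustained iff (9−6)(δ+…+δ^4) ≥ 24−9.
δ+…+δ^4 = 7/9·(1−(7/9)^4)/(1−7/9) = 2.2192, and (24−9)/(9−6) = 5.0000.
2.2192 < 5.0000, so cooperation is not sustainable.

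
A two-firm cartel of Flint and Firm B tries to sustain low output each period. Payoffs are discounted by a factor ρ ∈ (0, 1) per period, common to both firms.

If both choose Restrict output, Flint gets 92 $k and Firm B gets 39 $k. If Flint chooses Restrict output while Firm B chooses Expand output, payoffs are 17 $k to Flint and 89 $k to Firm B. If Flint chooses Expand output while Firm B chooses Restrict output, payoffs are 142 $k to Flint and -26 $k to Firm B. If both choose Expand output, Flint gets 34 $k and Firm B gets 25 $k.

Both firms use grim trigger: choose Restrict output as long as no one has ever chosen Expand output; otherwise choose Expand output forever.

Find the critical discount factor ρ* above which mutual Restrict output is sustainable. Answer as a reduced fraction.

25/32

For Flint: deviation gain 142−92 = 50, per-period punishment loss 92−34 = 58. IC gives ρ ≥ 50/108 = 25/54.
For Firm B: gain 50, loss 14 per period, so ρ ≥ 50/64 = 25/32.
The tighter constraint is Firm B's, so cooperation needs ρ ≥ 25/32.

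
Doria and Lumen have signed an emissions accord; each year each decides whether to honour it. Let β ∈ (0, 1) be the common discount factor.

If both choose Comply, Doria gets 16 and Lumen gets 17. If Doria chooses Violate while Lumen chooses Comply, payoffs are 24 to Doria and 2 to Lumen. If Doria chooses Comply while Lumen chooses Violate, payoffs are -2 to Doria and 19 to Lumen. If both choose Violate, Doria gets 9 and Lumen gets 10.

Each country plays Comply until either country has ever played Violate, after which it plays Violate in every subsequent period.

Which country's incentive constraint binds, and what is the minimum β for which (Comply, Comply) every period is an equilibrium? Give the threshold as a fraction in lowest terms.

Doria; β ≥ 8/15

For Doria: deviation gain 24−16 = 8, per-period punishment loss 16−9 = 7. IC gives β ≥ 8/15.
For Lumen: gain 2, loss 7 per period, so β ≥ 2/9.
The tighter constraint is Doria's, so cooperation needs β ≥ 8/15.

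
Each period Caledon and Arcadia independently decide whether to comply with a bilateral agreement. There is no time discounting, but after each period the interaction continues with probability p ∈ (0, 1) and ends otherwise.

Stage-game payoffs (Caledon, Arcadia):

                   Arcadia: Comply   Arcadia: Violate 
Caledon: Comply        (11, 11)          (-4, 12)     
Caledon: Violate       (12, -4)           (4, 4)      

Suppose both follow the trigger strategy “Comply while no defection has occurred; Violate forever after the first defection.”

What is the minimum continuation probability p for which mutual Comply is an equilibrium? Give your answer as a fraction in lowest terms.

1/8

With no time discounting, the continuation probability p plays the role of the discount factor.
Grim-trigger IC: 11/(1−p) ≥ 12 + 4p/(1−p) ⇒ p ≥ (12−11)/(12−4) = 1/8.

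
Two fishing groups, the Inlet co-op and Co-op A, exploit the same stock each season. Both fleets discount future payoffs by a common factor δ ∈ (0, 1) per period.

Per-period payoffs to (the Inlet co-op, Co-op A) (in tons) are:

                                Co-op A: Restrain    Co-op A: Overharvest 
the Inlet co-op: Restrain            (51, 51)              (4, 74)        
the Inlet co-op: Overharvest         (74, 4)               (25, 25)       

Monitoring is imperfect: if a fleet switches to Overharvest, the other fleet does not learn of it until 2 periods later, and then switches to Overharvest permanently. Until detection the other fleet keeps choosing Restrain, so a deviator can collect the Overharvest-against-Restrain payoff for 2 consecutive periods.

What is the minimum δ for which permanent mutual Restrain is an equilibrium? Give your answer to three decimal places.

Deviating for the 2 undetected periods gains 74−51 = 23 per period over cooperation, then loses 51−25 = 26 per period forever once punishment starts.
Gain: 23(1 + δ + … + δ^1); loss: 26·δ^2/(1−δ).
No profitable deviation ⇔ 23(1−δ^2) ≤ 26·δ^2, i.e. δ^2 ≥ 23/(23+26) = 23/49.
Hence δ ≥ (23/49)^(1/2) ≈ 0.685.

0.685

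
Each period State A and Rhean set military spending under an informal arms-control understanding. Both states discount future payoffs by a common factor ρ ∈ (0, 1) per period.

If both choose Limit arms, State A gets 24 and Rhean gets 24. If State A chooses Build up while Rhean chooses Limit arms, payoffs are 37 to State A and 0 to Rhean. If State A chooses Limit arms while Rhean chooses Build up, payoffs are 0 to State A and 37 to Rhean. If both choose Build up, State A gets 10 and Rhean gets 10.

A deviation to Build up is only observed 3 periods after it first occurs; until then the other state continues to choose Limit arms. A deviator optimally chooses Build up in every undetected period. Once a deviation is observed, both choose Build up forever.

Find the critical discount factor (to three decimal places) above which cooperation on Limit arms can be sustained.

0.784

Deviating for the 3 undetected periods gains 37−24 = 13 per period over cooperation, then loses 24−10 = 14 per period forever once punishment starts.
Gain: 13(1 + ρ + … + ρ^2); loss: 14·ρ^3/(1−ρ).
No profitable deviation ⇔ 13(1−ρ^3) ≤ 14·ρ^3, i.e. ρ^3 ≥ 13/(13+14) = 13/27.
Hence ρ ≥ (13/27)^(1/3) ≈ 0.784.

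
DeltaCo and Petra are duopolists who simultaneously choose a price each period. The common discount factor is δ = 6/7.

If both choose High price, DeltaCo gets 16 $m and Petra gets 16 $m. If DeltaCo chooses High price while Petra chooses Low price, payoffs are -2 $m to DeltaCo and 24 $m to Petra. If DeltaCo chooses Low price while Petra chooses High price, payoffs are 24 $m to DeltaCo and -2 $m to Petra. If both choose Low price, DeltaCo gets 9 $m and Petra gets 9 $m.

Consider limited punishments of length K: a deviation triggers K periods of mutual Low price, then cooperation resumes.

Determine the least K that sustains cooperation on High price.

No profitable deviation requires (16−9)(δ+…+δ^K) ≥ 24−16, i.e. δ+…+δ^K ≥ 8/7 ≈ 1.1429.
With δ = 6/7, the partial sums are K=1: 0.8571, K=2: 1.5918.
K = 2 is the first length at which the sum reaches 1.1429.

2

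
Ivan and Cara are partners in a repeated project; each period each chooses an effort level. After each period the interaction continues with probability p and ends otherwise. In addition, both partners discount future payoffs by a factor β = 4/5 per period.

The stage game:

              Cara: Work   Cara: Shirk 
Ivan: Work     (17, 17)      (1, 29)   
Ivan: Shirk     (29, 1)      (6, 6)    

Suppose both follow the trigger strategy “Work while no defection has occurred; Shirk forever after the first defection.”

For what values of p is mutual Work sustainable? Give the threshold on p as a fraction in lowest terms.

15/23

Expected continuation weight on next period's payoff is β·p = 4/5·p, which plays the role of the discount factor.
Cooperation requires 4/5·p ≥ (29−17)/(29−6) = 12/23, hence p ≥ 15/23.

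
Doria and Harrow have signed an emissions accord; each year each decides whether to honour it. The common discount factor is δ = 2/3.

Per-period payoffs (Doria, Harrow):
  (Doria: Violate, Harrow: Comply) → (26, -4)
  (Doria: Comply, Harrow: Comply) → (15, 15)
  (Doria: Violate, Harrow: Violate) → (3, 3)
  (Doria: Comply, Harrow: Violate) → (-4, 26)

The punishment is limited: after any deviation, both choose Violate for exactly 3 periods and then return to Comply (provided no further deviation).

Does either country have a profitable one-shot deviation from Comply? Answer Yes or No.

No

IC: δ+…+δ^3 ≥ (26−15)/(15−3) = 11/12.
At δ = 2/3: partial sum = 1.4074 ≥ 0.9167. Cooperation sustainable.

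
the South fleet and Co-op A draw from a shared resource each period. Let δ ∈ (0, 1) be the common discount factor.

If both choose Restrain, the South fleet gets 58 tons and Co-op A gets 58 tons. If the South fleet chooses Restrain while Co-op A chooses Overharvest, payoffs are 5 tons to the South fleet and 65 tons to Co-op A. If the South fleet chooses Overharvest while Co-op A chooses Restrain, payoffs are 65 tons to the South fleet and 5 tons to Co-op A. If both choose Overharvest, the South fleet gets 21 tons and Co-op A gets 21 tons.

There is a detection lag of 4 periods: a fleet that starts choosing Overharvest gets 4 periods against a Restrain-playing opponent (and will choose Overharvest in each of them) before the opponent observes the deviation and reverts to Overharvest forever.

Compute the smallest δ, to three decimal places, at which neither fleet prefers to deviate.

The best deviation is to choose Overharvest for all 4 undetected periods, earning 65 each, then 21 forever once detected.
Deviation value: 65(1−δ^4)/(1−δ) + 21δ^4/(1−δ); cooperation value: 58/(1−δ).
IC: 58 ≥ 65(1−δ^4) + 21δ^4 = 65 − 44δ^4.
So δ^4 ≥ 7/44, giving δ ≥ (7/44)^(1/4) ≈ 0.632.

0.632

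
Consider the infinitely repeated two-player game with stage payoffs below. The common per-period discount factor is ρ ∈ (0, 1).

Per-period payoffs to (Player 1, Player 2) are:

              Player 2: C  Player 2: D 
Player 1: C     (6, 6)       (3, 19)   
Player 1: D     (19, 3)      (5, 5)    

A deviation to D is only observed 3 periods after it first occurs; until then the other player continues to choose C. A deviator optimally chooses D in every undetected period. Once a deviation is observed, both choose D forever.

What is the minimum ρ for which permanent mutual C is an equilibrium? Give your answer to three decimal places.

0.976

A deviator earns 19 for 3 periods, then 5 forever; cooperating earns 6 forever. Multiplying the IC by (1−ρ):
6 ≥ 19(1−ρ^3) + 5ρ^3, so 14·ρ^3 ≥ 13 and ρ^3 ≥ 13/14.
ρ ≥ (13/14)^(1/3) ≈ 0.976.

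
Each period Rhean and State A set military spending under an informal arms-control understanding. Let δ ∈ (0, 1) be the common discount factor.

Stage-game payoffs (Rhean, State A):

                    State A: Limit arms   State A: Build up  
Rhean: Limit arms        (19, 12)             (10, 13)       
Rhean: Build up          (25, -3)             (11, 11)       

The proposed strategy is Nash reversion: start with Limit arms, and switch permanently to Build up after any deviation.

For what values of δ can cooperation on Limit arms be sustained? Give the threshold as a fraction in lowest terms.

Rhean: cooperation gives 19 each period; deviation gives 25 once then 11 forever.
  19/(1−δ) ≥ 25 + 11δ/(1−δ) ⇒ δ ≥ 6/14 = 3/7.
State A: cooperation gives 12 each period; deviation gives 13 once then 11 forever.
  δ ≥ 1/2.
Both must hold, so the binding constraint is State A's: δ ≥ 1/2.

1/2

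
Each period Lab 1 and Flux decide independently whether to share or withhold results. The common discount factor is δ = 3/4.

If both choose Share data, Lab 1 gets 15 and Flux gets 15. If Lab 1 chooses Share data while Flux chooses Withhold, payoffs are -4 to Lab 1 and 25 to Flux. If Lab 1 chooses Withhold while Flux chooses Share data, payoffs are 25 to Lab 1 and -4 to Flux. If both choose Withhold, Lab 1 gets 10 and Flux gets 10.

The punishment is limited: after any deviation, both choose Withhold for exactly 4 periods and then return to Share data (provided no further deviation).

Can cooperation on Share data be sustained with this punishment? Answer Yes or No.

Comparing payoff streams over the 5 periods until play realigns: cooperate → 15(1+δ+…+δ^4); deviate → 25 + 10(δ+…+δ^4).
Cooperation is sustained iff (15−10)(δ+…+δ^4) ≥ 25−15.
δ+…+δ^4 = 3/4·(1−(3/4)^4)/(1−3/4) = 2.0508, and (25−15)/(15−10) = 2.0000.
2.0508 ≥ 2.0000, so cooperation is sustainable.

Yes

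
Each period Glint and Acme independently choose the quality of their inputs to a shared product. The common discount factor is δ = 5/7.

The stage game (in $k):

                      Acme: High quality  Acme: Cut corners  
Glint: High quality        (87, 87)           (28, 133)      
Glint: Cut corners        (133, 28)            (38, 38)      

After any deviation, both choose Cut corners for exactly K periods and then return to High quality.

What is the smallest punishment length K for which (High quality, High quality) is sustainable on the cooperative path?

Need Σ_{k=1}^{K} δ^k ≥ (133−87)/(87−38) = 0.9388 at δ = 5/7.
At K = 1 the sum is 0.7143 < 0.9388; at K = 2 it is 1.2245 ≥ 0.9388.
So the minimum punishment length is K = 2.

2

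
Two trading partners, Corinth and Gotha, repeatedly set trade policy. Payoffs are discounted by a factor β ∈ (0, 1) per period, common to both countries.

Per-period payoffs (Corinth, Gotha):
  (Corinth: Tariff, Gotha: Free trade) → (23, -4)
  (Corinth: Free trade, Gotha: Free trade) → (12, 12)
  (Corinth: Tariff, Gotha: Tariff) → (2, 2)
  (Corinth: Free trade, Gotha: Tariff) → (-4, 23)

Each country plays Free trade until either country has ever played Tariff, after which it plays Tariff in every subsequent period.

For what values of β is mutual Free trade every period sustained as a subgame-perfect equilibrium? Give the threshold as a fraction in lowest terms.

11/21

12/(1−β) ≥ 23 + 2β/(1−β)
12 ≥ 23 − 21β
β ≥ 11/21.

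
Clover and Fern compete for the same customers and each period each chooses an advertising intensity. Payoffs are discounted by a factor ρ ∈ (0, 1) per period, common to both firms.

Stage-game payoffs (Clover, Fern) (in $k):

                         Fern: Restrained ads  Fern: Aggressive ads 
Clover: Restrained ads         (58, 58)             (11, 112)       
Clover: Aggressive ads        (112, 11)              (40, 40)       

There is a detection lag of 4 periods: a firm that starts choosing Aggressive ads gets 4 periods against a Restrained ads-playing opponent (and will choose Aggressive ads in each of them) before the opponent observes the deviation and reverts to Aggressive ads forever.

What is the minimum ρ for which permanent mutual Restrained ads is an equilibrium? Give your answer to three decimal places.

0.931

A deviator earns 112 for 4 periods, then 40 forever; cooperating earns 58 forever. Multiplying the IC by (1−ρ):
58 ≥ 112(1−ρ^4) + 40ρ^4, so 72·ρ^4 ≥ 54 and ρ^4 ≥ 3/4.
ρ ≥ (3/4)^(1/4) ≈ 0.931.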